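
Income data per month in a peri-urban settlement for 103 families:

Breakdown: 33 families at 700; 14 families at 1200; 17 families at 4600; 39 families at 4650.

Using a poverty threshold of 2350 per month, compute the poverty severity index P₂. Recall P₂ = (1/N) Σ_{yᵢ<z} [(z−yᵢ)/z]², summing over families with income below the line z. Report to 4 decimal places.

Incomes under z: 33×700, 14×1200 (q = 47 of N = 103).
Relative gaps: (2350−700)/2350 = 0.7021 (×33); (2350−1200)/2350 = 0.4894 (×14).
Squared: 0.4930 (×33); 0.2395 (×14).
Sum = 19.621096; P₂ = 19.621096 / 103 = 0.1905.

0.1905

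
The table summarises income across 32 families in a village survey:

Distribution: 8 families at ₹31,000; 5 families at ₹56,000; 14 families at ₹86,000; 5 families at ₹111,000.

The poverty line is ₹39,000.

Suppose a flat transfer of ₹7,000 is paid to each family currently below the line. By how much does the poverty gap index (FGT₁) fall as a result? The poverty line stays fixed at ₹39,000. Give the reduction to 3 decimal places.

0.045

Before: below the line — 8×₹31,000; poverty gap index (FGT₁) = 0.05128.
After the ₹7,000 transfer: below the line — 8×₹38,000; poverty gap index (FGT₁) = 0.00641.
Reduction = 0.05128 − 0.00641 = 0.045.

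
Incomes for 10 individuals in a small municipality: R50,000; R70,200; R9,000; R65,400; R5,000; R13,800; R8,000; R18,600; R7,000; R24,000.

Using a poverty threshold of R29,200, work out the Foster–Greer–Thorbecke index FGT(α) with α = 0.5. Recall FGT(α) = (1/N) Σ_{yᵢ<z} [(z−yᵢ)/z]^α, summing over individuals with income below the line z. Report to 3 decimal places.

Below the line: R5,000, R7,000, R8,000, R9,000, R13,800, R18,600, R24,000 (q = 7 of N = 10).
Normalized shortfalls: (29200−5000)/29200 = 0.8288; (29200−7000)/29200 = 0.7603; (29200−8000)/29200 = 0.7260; (29200−9000)/29200 = 0.6918; (29200−13800)/29200 = 0.5274; (29200−18600)/29200 = 0.3630; (29200−24000)/29200 = 0.1781.
Raised to α = 0.5: 0.91037; 0.87194; 0.85207; 0.83173; 0.72622; 0.60251; 0.42200.
Sum = 5.216835; FGT(0.5) = 5.216835 / 10 = 0.522.

0.522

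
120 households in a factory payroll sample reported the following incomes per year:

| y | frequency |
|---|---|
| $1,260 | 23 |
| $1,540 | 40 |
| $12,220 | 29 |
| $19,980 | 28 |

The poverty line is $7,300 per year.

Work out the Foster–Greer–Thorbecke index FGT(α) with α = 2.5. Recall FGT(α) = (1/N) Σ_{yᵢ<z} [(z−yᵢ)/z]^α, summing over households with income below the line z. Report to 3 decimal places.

0.304

Below the line: 23×$1,260, 40×$1,540 (q = 63 of N = 120).
Shortfall ratios: (7300−1260)/7300 = 0.8274 (×23); (7300−1540)/7300 = 0.7890 (×40).
Raised to α = 2.5: 0.62271 (×23); 0.55303 (×40).
Sum = 36.443527; FGT(2.5) = 36.443527 / 120 = 0.304.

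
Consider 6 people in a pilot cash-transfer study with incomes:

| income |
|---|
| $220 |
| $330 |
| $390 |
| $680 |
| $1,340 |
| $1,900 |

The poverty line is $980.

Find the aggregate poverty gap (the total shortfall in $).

Incomes under z: $220, $330, $390, $680 (q = 4 of N = 6).
Individual gaps: 980−220 = 760; 980−330 = 650; 980−390 = 590; 980−680 = 300.
Aggregate gap = $2,300.

$2,300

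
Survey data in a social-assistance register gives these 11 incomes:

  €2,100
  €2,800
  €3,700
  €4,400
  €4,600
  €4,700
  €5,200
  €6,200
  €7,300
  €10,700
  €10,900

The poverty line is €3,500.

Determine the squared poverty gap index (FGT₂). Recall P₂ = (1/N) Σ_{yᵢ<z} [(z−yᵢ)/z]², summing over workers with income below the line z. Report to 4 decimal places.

0.0182

Below the line: €2,100, €2,800 (q = 2 of N = 11).
Shortfall ratios: (3500−2100)/3500 = 0.4000; (3500−2800)/3500 = 0.2000.
Squared: 0.1600; 0.0400.
Sum = 0.200000; P₂ = 0.200000 / 11 = 0.0182.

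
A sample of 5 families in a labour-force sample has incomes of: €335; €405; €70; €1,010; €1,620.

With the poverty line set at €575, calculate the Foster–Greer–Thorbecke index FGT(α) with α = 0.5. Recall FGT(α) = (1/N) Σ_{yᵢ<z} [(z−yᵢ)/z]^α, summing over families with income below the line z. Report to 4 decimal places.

0.4254

Incomes under z: €70, €335, €405 (q = 3 of N = 5).
Normalized shortfalls: (575−70)/575 = 0.8783; (575−335)/575 = 0.4174; (575−405)/575 = 0.2957.
Raised to α = 0.5: 0.93716; 0.64606; 0.54374.
Sum = 2.126953; FGT(0.5) = 2.126953 / 5 = 0.4254.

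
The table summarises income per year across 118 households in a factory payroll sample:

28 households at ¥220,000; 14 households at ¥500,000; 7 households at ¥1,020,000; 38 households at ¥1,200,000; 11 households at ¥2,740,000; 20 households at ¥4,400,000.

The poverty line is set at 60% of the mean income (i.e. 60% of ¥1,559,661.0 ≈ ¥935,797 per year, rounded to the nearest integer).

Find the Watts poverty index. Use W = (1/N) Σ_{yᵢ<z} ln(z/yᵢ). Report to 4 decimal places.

0.4179

Below the line: 28×¥220,000, 14×¥500,000 (q = 42 of N = 118).
Log shortfalls: ln(935797/220000) = 1.4478 (×28); ln(935797/500000) = 0.6268 (×14).
W = 49.312655 / 118 = 0.4179.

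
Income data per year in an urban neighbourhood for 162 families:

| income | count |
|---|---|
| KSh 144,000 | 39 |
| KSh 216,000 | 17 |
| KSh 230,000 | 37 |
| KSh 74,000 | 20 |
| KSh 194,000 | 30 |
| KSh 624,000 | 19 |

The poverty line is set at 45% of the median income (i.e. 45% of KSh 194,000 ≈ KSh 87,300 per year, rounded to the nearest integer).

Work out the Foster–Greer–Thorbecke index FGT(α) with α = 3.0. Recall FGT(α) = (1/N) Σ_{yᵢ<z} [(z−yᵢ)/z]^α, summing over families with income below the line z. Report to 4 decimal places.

0.0004

Incomes under z: 20×KSh 74,000 (q = 20 of N = 162).
Relative gaps: (87300−74000)/87300 = 0.1523 (×20).
Raised to α = 3.0: 0.00354 (×20).
Sum = 0.070720; FGT(3.0) = 0.070720 / 162 = 0.0004.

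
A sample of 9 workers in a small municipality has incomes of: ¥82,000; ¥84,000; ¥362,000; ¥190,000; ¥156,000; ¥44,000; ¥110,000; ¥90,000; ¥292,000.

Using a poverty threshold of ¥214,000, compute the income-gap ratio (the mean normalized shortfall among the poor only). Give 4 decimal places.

Poor units: ¥44,000, ¥82,000, ¥84,000, ¥90,000, ¥110,000, ¥156,000, ¥190,000 (q = 7 of N = 9).
Relative gaps: 0.7944, 0.6168, 0.6075, 0.5794, 0.4860, 0.2710, 0.1121; sum = 3.467290.
The income-gap ratio divides by q (the poor only): 3.467290 / 7 = 0.4953.

0.4953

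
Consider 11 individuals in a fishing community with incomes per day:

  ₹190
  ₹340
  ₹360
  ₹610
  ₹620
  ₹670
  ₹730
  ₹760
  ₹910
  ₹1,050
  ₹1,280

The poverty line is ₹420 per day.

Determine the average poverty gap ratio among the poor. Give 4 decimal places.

0.2937

Incomes under z: ₹190, ₹340, ₹360 (q = 3 of N = 11).
Relative gaps: 0.5476, 0.1905, 0.1429; sum = 0.880952.
The income-gap ratio divides by q (the poor only): 0.880952 / 3 = 0.2937.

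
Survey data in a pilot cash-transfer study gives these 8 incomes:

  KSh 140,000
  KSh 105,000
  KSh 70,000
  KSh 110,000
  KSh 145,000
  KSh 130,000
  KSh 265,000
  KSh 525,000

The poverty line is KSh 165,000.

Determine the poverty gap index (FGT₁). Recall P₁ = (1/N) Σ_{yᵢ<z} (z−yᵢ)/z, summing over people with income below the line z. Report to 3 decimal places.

0.220

Below z: KSh 70,000, KSh 105,000, KSh 110,000, KSh 130,000, KSh 140,000, KSh 145,000 (q = 6 of N = 8).
Normalized shortfalls: (165000−70000)/165000 = 0.5758; (165000−105000)/165000 = 0.3636; (165000−110000)/165000 = 0.3333; (165000−130000)/165000 = 0.2121; (165000−140000)/165000 = 0.1515; (165000−145000)/165000 = 0.1212.
Σ = 1.757576. Dividing by the full population N = 8 gives P₁ = 0.220.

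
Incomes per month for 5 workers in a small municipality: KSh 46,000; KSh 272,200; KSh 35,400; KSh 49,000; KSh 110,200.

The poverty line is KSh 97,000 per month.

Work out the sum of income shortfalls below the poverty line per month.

Poor units: KSh 35,400, KSh 46,000, KSh 49,000 (q = 3 of N = 5).
Individual gaps: 97000−35400 = 61600; 97000−46000 = 51000; 97000−49000 = 48000.
Aggregate gap = KSh 160,600.

KSh 160,600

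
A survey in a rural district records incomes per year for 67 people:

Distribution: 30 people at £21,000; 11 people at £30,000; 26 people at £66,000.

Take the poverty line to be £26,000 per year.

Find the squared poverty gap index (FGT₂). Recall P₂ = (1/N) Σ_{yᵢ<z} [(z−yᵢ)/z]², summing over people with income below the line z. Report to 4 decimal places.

0.0166

Incomes under z: 30×£21,000 (q = 30 of N = 67).
Relative gaps: (26000−21000)/26000 = 0.1923 (×30).
Squared: 0.0370 (×30).
Sum = 1.109467; P₂ = 1.109467 / 67 = 0.0166.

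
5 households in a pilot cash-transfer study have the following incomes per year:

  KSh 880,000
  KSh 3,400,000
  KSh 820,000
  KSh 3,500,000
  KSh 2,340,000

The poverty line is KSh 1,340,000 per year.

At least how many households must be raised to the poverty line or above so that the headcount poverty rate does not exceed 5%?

Currently q = 2 of N = 5 are below the line (H = 0.400).
A headcount ratio of at most 5% allows at most ⌊0.05 × 5⌋ = 0 poor households.
So at least 2 − 0 = 2 must be lifted.

2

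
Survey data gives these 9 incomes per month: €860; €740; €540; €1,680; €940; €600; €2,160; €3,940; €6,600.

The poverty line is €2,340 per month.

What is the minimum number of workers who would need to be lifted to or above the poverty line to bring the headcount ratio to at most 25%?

5

7 of the 9 workers are poor, so H = 7/9 = 0.778.
A headcount ratio of at most 25% allows at most ⌊0.25 × 9⌋ = 2 poor workers.
So at least 7 − 2 = 5 must be lifted.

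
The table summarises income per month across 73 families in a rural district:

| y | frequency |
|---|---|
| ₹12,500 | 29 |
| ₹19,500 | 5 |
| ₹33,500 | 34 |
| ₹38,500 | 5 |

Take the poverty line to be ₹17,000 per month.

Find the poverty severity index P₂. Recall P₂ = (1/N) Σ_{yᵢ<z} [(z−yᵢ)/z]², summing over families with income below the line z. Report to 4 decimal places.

Poor units: 29×₹12,500 (q = 29 of N = 73).
Relative gaps: (17000−12500)/17000 = 0.2647 (×29).
Squared: 0.0701 (×29).
Sum = 2.032007; P₂ = 2.032007 / 73 = 0.0278.

0.0278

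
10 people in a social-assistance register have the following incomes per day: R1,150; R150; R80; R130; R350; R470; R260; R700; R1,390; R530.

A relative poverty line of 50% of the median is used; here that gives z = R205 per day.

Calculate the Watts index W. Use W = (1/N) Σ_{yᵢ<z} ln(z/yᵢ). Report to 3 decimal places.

Poor units: R80, R130, R150 (q = 3 of N = 10).
Log gaps: ln(205/80) = 0.9410; ln(205/130) = 0.4555; ln(205/150) = 0.3124.
W = 1.708834 / 10 = 0.171.

0.171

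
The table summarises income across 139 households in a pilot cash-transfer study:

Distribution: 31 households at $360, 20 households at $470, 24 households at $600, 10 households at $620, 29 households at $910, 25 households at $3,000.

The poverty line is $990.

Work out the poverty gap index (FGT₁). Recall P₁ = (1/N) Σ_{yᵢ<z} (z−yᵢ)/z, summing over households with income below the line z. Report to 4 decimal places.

0.3293

Below z: 31×$360, 20×$470, 24×$600, 10×$620, 29×$910 (q = 114 of N = 139).
Gap ratios (z−y)/z: (990−360)/990 = 0.6364 (×31); (990−470)/990 = 0.5253 (×20); (990−600)/990 = 0.3939 (×24); (990−620)/990 = 0.3737 (×10); (990−910)/990 = 0.0808 (×29).
Σ = 45.767677. Dividing by the full population N = 139 gives P₁ = 0.3293.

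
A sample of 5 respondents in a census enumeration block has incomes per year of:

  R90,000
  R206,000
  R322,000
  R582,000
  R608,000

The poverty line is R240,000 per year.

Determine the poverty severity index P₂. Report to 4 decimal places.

Below z: R90,000, R206,000 (q = 2 of N = 5).
Shortfall ratios: (240000−90000)/240000 = 0.6250; (240000−206000)/240000 = 0.1417.
Squared: 0.3906; 0.0201.
Sum = 0.410694; P₂ = 0.410694 / 5 = 0.0821.

0.0821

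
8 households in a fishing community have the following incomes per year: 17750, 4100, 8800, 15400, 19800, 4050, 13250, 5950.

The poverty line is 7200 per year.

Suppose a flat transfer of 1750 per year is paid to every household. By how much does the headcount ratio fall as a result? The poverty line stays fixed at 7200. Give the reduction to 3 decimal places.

Before: below the line — 4050, 4100, 5950; headcount ratio = 0.37500.
After the 1750 transfer: below the line — 5800, 5850; headcount ratio = 0.25000.
Reduction = 0.37500 − 0.25000 = 0.125.

0.125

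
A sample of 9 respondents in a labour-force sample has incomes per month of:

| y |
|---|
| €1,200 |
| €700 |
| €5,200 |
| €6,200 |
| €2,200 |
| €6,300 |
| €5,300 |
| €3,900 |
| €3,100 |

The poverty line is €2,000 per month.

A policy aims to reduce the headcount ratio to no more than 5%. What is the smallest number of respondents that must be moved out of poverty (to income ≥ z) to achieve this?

2

2 of the 9 respondents are poor, so H = 2/9 = 0.222.
A headcount ratio of at most 5% allows at most ⌊0.05 × 9⌋ = 0 poor respondents.
So at least 2 − 0 = 2 must be lifted.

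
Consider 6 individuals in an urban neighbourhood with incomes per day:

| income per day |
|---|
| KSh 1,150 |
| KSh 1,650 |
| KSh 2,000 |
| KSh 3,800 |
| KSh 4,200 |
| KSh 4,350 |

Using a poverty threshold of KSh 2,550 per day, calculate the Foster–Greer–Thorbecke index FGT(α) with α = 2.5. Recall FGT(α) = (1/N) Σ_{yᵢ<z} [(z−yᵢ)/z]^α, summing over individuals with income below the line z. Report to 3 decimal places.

Below the line: KSh 1,150, KSh 1,650, KSh 2,000 (q = 3 of N = 6).
Normalized shortfalls: (2550−1150)/2550 = 0.5490; (2550−1650)/2550 = 0.3529; (2550−2000)/2550 = 0.2157.
Raised to α = 2.5: 0.22334; 0.07400; 0.02161.
Sum = 0.318951; FGT(2.5) = 0.318951 / 6 = 0.053.

0.053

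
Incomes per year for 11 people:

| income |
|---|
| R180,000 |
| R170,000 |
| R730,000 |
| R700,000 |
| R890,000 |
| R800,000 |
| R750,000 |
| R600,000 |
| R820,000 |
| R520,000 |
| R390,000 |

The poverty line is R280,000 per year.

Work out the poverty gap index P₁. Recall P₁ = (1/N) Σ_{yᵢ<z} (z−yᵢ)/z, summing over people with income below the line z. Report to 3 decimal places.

Below z: R170,000, R180,000 (q = 2 of N = 11).
Normalized shortfalls: (280000−170000)/280000 = 0.3929; (280000−180000)/280000 = 0.3571.
Sum of shortfalls = 0.750000; P₁ averages over all N: 0.750000 / 11 = 0.068.

0.068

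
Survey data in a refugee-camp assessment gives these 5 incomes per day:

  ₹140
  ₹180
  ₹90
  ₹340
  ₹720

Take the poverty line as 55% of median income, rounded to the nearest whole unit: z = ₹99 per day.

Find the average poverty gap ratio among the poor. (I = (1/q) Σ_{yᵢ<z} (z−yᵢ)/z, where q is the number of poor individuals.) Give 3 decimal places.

Incomes under z: ₹90 (q = 1 of N = 5).
Shortfall ratios (z−y)/z: 0.0909; sum = 0.090909.
I averages over the q = 1 poor units only: 0.090909 / 1 = 0.091.

0.091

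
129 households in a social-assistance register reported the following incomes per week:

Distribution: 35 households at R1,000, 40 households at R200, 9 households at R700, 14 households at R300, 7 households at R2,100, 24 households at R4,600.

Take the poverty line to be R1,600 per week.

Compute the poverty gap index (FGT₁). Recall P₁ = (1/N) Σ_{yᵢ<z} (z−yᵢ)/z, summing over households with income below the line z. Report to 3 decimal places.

0.500

Below z: 40×R200, 14×R300, 9×R700, 35×R1,000 (q = 98 of N = 129).
Shortfall ratios: (1600−200)/1600 = 0.8750 (×40); (1600−300)/1600 = 0.8125 (×14); (1600−700)/1600 = 0.5625 (×9); (1600−1000)/1600 = 0.3750 (×35).
Sum of shortfalls = 64.562500; P₁ averages over all N: 64.562500 / 129 = 0.500.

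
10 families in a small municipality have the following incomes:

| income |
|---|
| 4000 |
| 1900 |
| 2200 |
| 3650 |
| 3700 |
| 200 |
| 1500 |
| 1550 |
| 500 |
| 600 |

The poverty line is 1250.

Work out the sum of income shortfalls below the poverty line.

Below z: 200, 500, 600 (q = 3 of N = 10).
Individual gaps: 1250−200 = 1050; 1250−500 = 750; 1250−600 = 650.
Aggregate gap = 2450.

2450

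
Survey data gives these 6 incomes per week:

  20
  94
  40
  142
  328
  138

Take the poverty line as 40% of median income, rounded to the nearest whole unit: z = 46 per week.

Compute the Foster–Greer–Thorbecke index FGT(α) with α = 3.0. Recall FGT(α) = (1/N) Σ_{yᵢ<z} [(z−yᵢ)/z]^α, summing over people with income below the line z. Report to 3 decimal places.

Below z: 20, 40 (q = 2 of N = 6).
Gap ratios (z−y)/z: (46−20)/46 = 0.5652; (46−40)/46 = 0.1304.
Raised to α = 3.0: 0.18057; 0.00222.
Sum = 0.182790; FGT(3.0) = 0.182790 / 6 = 0.030.

0.030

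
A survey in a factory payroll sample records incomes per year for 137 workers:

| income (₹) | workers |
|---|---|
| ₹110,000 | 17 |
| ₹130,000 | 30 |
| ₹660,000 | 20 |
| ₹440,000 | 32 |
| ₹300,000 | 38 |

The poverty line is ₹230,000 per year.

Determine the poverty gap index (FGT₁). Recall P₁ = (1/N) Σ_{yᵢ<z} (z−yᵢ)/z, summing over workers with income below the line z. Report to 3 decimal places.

Below z: 17×₹110,000, 30×₹130,000 (q = 47 of N = 137).
Gap ratios (z−y)/z: (230000−110000)/230000 = 0.5217 (×17); (230000−130000)/230000 = 0.4348 (×30).
Sum of shortfalls = 21.913043; P₁ averages over all N: 21.913043 / 137 = 0.160.

0.160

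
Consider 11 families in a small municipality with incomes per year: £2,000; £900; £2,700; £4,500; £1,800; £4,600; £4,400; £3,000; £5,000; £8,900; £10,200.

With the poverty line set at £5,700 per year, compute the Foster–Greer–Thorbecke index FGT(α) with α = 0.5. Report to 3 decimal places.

0.517

Incomes under z: £900, £1,800, £2,000, £2,700, £3,000, £4,400, £4,500, £4,600, £5,000 (q = 9 of N = 11).
Relative gaps: (5700−900)/5700 = 0.8421; (5700−1800)/5700 = 0.6842; (5700−2000)/5700 = 0.6491; (5700−2700)/5700 = 0.5263; (5700−3000)/5700 = 0.4737; (5700−4400)/5700 = 0.2281; (5700−4500)/5700 = 0.2105; (5700−4600)/5700 = 0.1930; (5700−5000)/5700 = 0.1228.
Raised to α = 0.5: 0.91766; 0.82717; 0.80568; 0.72548; 0.68825; 0.47757; 0.45883; 0.43930; 0.35044.
Sum = 5.690373; FGT(0.5) = 5.690373 / 11 = 0.517.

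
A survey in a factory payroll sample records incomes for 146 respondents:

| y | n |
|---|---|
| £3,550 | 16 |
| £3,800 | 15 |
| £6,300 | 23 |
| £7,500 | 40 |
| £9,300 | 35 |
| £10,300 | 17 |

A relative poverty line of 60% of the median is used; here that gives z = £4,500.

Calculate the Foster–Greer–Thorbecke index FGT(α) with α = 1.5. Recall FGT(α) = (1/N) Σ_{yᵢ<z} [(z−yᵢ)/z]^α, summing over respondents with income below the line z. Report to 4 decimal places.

Below z: 16×£3,550, 15×£3,800 (q = 31 of N = 146).
Shortfall ratios: (4500−3550)/4500 = 0.2111 (×16); (4500−3800)/4500 = 0.1556 (×15).
Raised to α = 1.5: 0.09700 (×16); 0.06135 (×15).
Sum = 2.472261; FGT(1.5) = 2.472261 / 146 = 0.0169.

0.0169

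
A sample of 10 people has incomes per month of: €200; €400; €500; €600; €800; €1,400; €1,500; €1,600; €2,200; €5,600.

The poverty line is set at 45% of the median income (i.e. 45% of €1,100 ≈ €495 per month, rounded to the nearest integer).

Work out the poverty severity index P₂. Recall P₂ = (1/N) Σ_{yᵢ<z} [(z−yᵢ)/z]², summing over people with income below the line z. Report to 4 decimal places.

Below z: €200, €400 (q = 2 of N = 10).
Relative gaps: (495−200)/495 = 0.5960; (495−400)/495 = 0.1919.
Squared: 0.3552; 0.0368.
Sum = 0.392001; P₂ = 0.392001 / 10 = 0.0392.

0.0392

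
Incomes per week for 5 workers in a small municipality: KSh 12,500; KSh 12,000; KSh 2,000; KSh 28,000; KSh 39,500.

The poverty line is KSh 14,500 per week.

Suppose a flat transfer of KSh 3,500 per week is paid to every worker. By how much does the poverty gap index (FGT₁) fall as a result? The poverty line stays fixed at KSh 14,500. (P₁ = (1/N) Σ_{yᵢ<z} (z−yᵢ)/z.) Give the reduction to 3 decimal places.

0.110

Before: below the line — KSh 2,000, KSh 12,000, KSh 12,500; poverty gap index (FGT₁) = 0.23448.
After the KSh 3,500 transfer: below the line — KSh 5,500; poverty gap index (FGT₁) = 0.12414.
Reduction = 0.23448 − 0.12414 = 0.110.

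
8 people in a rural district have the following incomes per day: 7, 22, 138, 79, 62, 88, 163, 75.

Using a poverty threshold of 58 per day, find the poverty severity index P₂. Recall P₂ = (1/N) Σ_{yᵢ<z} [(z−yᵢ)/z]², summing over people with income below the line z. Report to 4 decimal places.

0.1448

Poor units: 7, 22 (q = 2 of N = 8).
Gap ratios (z−y)/z: (58−7)/58 = 0.8793; (58−22)/58 = 0.6207.
Squared: 0.7732; 0.3853.
Sum = 1.158442; P₂ = 1.158442 / 8 = 0.1448.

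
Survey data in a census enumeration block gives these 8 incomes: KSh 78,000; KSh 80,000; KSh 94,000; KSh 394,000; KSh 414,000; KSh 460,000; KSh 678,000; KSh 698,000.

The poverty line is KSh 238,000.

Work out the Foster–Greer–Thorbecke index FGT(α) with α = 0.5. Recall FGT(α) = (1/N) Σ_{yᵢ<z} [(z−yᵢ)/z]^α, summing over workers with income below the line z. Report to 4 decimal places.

0.3016

Incomes under z: KSh 78,000, KSh 80,000, KSh 94,000 (q = 3 of N = 8).
Gap ratios (z−y)/z: (238000−78000)/238000 = 0.6723; (238000−80000)/238000 = 0.6639; (238000−94000)/238000 = 0.6050.
Raised to α = 0.5: 0.81992; 0.81478; 0.77784.
Sum = 2.412544; FGT(0.5) = 2.412544 / 8 = 0.3016.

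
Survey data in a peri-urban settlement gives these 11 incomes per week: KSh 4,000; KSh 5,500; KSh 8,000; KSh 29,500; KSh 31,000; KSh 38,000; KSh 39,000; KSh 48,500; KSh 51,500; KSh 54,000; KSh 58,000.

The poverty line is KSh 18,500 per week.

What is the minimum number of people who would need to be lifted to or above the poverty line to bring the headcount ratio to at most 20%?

Currently q = 3 of N = 11 are below the line (H = 0.273).
A headcount ratio of at most 20% allows at most ⌊0.20 × 11⌋ = 2 poor people.
So at least 3 − 2 = 1 must be lifted.

1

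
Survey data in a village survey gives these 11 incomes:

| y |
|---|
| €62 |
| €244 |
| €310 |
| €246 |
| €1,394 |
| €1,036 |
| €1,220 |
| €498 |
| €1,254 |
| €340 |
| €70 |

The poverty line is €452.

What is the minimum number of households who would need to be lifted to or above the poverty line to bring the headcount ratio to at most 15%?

5

Currently q = 6 of N = 11 are below the line (H = 0.545).
A headcount ratio of at most 15% allows at most ⌊0.15 × 11⌋ = 1 poor households.
So at least 6 − 1 = 5 must be lifted.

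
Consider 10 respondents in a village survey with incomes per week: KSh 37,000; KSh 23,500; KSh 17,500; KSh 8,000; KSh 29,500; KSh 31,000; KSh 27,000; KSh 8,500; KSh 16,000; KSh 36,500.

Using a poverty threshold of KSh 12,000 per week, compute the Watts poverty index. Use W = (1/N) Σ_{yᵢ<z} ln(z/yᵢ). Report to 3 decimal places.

Incomes under z: KSh 8,000, KSh 8,500 (q = 2 of N = 10).
Log shortfalls: ln(12000/8000) = 0.4055; ln(12000/8500) = 0.3448.
W = 0.750306 / 10 = 0.075.

0.075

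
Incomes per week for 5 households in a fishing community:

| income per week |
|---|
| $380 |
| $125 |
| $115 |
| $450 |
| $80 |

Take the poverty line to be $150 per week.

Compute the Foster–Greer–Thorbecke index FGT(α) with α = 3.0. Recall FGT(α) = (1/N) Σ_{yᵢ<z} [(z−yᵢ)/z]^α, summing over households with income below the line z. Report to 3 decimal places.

Incomes under z: $80, $115, $125 (q = 3 of N = 5).
Gap ratios (z−y)/z: (150−80)/150 = 0.4667; (150−115)/150 = 0.2333; (150−125)/150 = 0.1667.
Raised to α = 3.0: 0.10163; 0.01270; 0.00463.
Sum = 0.118963; FGT(3.0) = 0.118963 / 5 = 0.024.

0.024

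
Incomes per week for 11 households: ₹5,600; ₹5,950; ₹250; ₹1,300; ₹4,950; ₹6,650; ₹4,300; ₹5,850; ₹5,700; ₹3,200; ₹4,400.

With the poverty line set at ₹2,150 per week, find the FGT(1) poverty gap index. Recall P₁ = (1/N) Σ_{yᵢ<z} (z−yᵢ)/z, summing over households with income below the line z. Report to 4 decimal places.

0.1163

Below the line: ₹250, ₹1,300 (q = 2 of N = 11).
Gap ratios (z−y)/z: (2150−250)/2150 = 0.8837; (2150−1300)/2150 = 0.3953.
Sum of shortfalls = 1.279070; P₁ averages over all N: 1.279070 / 11 = 0.1163.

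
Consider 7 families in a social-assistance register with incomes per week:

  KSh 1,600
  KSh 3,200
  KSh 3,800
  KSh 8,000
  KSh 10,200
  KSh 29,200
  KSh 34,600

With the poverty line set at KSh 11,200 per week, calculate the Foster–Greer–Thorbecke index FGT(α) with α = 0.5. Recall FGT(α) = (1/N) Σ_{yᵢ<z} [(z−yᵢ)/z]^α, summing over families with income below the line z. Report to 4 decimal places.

Below z: KSh 1,600, KSh 3,200, KSh 3,800, KSh 8,000, KSh 10,200 (q = 5 of N = 7).
Shortfall ratios: (11200−1600)/11200 = 0.8571; (11200−3200)/11200 = 0.7143; (11200−3800)/11200 = 0.6607; (11200−8000)/11200 = 0.2857; (11200−10200)/11200 = 0.0893.
Raised to α = 0.5: 0.92582; 0.84515; 0.81284; 0.53452; 0.29881.
Sum = 3.417147; FGT(0.5) = 3.417147 / 7 = 0.4882.

0.4882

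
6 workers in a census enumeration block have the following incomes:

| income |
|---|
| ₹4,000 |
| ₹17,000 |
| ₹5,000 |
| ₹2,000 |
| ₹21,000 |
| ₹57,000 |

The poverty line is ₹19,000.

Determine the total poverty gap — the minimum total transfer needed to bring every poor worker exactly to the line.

₹48,000

Below z: ₹2,000, ₹4,000, ₹5,000, ₹17,000 (q = 4 of N = 6).
Individual gaps: 19000−2000 = 17000; 19000−4000 = 15000; 19000−5000 = 14000; 19000−17000 = 2000.
Aggregate gap = ₹48,000.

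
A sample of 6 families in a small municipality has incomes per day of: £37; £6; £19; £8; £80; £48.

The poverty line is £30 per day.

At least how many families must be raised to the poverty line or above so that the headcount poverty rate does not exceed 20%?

2

Currently q = 3 of N = 6 are below the line (H = 0.500).
A headcount ratio of at most 20% allows at most ⌊0.20 × 6⌋ = 1 poor families.
So at least 3 − 1 = 2 must be lifted.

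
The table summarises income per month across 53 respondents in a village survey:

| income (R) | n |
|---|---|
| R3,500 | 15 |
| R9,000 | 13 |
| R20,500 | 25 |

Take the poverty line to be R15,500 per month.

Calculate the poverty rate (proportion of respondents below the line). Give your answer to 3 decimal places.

28 of the 53 respondents have income below R15,500.
H = 28/53 = 0.528.

0.528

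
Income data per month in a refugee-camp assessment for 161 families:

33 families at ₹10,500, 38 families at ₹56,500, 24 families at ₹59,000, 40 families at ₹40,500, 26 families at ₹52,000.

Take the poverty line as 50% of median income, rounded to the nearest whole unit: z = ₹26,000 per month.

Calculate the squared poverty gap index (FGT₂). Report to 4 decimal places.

0.0728

Below z: 33×₹10,500 (q = 33 of N = 161).
Gap ratios (z−y)/z: (26000−10500)/26000 = 0.5962 (×33).
Squared: 0.3554 (×33).
Sum = 11.728180; P₂ = 11.728180 / 161 = 0.0728.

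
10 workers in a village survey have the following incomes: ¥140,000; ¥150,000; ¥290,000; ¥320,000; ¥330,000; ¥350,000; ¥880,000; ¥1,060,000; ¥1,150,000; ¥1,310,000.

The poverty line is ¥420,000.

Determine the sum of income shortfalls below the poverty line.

¥940,000

Incomes under z: ¥140,000, ¥150,000, ¥290,000, ¥320,000, ¥330,000, ¥350,000 (q = 6 of N = 10).
Individual gaps: 420000−140000 = 280000; 420000−150000 = 270000; 420000−290000 = 130000; 420000−320000 = 100000; 420000−330000 = 90000; 420000−350000 = 70000.
Aggregate gap = ¥940,000.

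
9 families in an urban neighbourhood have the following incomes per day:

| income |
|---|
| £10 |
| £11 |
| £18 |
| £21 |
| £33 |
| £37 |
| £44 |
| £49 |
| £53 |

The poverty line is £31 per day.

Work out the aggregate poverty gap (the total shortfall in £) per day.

Incomes under z: £10, £11, £18, £21 (q = 4 of N = 9).
Individual gaps: 31−10 = 21; 31−11 = 20; 31−18 = 13; 31−21 = 10.
Aggregate gap = £64.

£64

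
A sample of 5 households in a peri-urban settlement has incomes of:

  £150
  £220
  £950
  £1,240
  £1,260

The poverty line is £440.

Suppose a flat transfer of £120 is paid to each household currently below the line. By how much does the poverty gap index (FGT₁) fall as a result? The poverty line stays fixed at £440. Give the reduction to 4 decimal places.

0.1091

Before: below the line — £150, £220; poverty gap index (FGT₁) = 0.231818.
After the £120 transfer: below the line — £270, £340; poverty gap index (FGT₁) = 0.122727.
Reduction = 0.231818 − 0.122727 = 0.1091.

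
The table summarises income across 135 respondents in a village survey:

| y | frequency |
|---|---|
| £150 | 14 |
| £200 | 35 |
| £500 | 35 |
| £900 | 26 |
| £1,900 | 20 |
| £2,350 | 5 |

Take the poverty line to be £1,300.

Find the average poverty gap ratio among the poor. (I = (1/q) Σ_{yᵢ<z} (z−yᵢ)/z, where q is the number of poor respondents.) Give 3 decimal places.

Below the line: 14×£150, 35×£200, 35×£500, 26×£900 (q = 110 of N = 135).
Relative gaps: 0.8846 (×14), 0.8462 (×35), 0.6154 (×35), 0.3077 (×26); sum = 71.538462.
The income-gap ratio divides by q (the poor only): 71.538462 / 110 = 0.650.

0.650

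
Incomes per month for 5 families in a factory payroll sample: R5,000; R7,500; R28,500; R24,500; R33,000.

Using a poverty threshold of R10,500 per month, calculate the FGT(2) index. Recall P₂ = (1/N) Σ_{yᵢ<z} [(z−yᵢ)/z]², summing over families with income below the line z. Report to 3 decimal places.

Poor units: R5,000, R7,500 (q = 2 of N = 5).
Gap ratios (z−y)/z: (10500−5000)/10500 = 0.5238; (10500−7500)/10500 = 0.2857.
Squared: 0.2744; 0.0816.
Sum = 0.356009; P₂ = 0.356009 / 5 = 0.071.

0.071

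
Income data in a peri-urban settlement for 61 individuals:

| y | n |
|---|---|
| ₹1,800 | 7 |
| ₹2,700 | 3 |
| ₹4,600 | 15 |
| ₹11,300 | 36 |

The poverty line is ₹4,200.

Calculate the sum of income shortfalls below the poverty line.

Incomes under z: 7×₹1,800, 3×₹2,700 (q = 10 of N = 61).
Individual gaps: 7×(4200−1800) = 16800; 3×(4200−2700) = 4500.
Aggregate gap = ₹21,300.

₹21,300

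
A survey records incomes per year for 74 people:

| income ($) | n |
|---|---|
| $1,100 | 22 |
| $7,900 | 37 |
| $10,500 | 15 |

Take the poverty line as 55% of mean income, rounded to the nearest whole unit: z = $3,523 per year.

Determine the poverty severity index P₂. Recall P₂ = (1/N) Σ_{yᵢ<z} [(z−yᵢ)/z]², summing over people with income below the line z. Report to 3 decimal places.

Poor units: 22×$1,100 (q = 22 of N = 74).
Gap ratios (z−y)/z: (3523−1100)/3523 = 0.6878 (×22).
Squared: 0.4730 (×22).
Sum = 10.406489; P₂ = 10.406489 / 74 = 0.141.

0.141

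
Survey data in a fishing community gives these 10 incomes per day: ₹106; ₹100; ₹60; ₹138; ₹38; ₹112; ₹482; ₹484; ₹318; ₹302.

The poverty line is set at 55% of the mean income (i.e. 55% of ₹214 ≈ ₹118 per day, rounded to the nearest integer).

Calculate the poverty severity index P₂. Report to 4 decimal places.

Below the line: ₹38, ₹60, ₹100, ₹106, ₹112 (q = 5 of N = 10).
Gap ratios (z−y)/z: (118−38)/118 = 0.6780; (118−60)/118 = 0.4915; (118−100)/118 = 0.1525; (118−106)/118 = 0.1017; (118−112)/118 = 0.0508.
Squared: 0.4596; 0.2416; 0.0233; 0.0103; 0.0026.
Sum = 0.737432; P₂ = 0.737432 / 10 = 0.0737.

0.0737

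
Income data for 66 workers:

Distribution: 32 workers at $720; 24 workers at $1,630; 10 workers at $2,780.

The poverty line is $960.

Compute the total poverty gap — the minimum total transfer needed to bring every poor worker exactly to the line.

Poor units: 32×$720 (q = 32 of N = 66).
Individual gaps: 32×(960−720) = 7680.
Aggregate gap = $7,680.

$7,680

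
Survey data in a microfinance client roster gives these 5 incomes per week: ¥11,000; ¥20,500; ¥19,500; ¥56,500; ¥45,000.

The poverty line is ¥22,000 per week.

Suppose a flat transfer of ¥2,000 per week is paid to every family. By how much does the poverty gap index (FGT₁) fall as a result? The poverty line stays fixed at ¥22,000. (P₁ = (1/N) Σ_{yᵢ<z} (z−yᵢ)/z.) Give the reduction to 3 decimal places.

0.050

Before: below the line — ¥11,000, ¥19,500, ¥20,500; poverty gap index (FGT₁) = 0.13636.
After the ¥2,000 transfer: below the line — ¥13,000, ¥21,500; poverty gap index (FGT₁) = 0.08636.
Reduction = 0.13636 − 0.08636 = 0.050.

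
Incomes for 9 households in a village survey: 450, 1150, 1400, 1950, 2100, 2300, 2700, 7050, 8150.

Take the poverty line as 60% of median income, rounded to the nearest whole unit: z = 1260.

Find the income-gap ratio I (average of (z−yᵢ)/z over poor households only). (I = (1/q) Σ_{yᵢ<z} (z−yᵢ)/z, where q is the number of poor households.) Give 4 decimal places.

Incomes under z: 450, 1150 (q = 2 of N = 9).
Relative gaps: 0.6429, 0.0873; sum = 0.730159.
I averages over the q = 2 poor units only: 0.730159 / 2 = 0.3651.

0.3651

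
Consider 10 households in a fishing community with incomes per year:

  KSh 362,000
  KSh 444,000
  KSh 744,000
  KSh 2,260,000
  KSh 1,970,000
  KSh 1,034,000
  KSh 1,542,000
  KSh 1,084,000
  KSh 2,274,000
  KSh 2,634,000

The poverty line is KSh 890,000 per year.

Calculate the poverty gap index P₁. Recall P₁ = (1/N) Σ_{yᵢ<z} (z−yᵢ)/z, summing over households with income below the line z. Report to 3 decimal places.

0.126

Below z: KSh 362,000, KSh 444,000, KSh 744,000 (q = 3 of N = 10).
Shortfall ratios: (890000−362000)/890000 = 0.5933; (890000−444000)/890000 = 0.5011; (890000−744000)/890000 = 0.1640.
Sum of shortfalls = 1.258427; P₁ averages over all N: 1.258427 / 10 = 0.126.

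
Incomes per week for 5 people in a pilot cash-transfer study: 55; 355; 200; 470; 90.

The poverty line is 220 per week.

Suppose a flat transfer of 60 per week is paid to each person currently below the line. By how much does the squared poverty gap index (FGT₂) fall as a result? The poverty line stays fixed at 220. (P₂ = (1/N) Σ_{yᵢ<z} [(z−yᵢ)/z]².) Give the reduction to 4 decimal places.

0.1182

Before: below the line — 55, 90, 200; squared poverty gap index (FGT₂) = 0.183988.
After the 60 transfer: below the line — 115, 150; squared poverty gap index (FGT₂) = 0.065806.
Reduction = 0.183988 − 0.065806 = 0.1182.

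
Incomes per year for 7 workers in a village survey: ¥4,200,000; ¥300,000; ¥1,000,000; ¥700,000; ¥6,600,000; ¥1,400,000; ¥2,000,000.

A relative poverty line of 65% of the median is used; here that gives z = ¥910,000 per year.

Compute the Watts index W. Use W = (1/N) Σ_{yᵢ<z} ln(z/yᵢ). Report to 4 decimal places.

Incomes under z: ¥300,000, ¥700,000 (q = 2 of N = 7).
Log shortfalls: ln(910000/300000) = 1.1097; ln(910000/700000) = 0.2624.
W = 1.372026 / 7 = 0.1960.

0.1960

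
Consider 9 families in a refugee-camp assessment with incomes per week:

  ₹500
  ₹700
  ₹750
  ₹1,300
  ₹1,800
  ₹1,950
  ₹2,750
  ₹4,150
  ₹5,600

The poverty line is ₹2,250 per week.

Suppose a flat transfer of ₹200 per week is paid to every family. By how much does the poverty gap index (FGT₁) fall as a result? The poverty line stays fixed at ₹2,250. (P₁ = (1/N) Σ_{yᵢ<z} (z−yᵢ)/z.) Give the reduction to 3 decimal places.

Before: below the line — ₹500, ₹700, ₹750, ₹1,300, ₹1,800, ₹1,950; poverty gap index (FGT₁) = 0.32099.
After the ₹200 transfer: below the line — ₹700, ₹900, ₹950, ₹1,500, ₹2,000, ₹2,150; poverty gap index (FGT₁) = 0.26173.
Reduction = 0.32099 − 0.26173 = 0.059.

0.059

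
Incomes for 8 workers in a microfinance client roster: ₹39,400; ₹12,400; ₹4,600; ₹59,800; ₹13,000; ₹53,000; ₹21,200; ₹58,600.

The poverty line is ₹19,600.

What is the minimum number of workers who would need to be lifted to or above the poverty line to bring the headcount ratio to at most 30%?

3 of the 8 workers are poor, so H = 3/8 = 0.375.
A headcount ratio of at most 30% allows at most ⌊0.30 × 8⌋ = 2 poor workers.
So at least 3 − 2 = 1 must be lifted.

1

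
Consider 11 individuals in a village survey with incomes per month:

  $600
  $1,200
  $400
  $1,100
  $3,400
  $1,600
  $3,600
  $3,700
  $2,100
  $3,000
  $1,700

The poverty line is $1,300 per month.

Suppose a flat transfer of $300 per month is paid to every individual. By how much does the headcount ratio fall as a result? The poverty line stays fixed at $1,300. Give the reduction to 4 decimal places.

Before: below the line — $400, $600, $1,100, $1,200; headcount ratio = 0.363636.
After the $300 transfer: below the line — $700, $900; headcount ratio = 0.181818.
Reduction = 0.363636 − 0.181818 = 0.1818.

0.1818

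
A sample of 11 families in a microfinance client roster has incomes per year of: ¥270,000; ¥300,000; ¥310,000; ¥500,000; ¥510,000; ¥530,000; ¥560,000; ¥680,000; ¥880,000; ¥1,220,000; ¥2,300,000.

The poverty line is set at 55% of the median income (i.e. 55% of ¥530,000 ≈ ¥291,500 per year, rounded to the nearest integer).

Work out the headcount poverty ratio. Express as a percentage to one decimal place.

1 of the 11 families have income below ¥291,500.
H = 1/11 = 9.1%.

9.1%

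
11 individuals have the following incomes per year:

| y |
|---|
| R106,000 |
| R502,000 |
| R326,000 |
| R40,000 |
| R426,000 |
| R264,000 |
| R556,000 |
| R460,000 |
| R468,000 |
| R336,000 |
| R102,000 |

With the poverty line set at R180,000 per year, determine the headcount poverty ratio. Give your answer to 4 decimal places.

3 of the 11 individuals have income below R180,000.
H = 3/11 = 0.2727.

0.2727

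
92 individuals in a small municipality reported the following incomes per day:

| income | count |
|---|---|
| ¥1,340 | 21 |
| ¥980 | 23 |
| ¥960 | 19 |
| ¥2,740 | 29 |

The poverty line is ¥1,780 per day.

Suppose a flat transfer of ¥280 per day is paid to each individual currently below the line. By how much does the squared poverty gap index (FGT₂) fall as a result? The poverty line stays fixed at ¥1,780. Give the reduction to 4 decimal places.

0.0661

Before: below the line — 19×¥960, 23×¥980, 21×¥1,340; squared poverty gap index (FGT₂) = 0.108274.
After the ¥280 transfer: below the line — 19×¥1,240, 23×¥1,260, 21×¥1,620; squared poverty gap index (FGT₂) = 0.042187.
Reduction = 0.108274 − 0.042187 = 0.0661.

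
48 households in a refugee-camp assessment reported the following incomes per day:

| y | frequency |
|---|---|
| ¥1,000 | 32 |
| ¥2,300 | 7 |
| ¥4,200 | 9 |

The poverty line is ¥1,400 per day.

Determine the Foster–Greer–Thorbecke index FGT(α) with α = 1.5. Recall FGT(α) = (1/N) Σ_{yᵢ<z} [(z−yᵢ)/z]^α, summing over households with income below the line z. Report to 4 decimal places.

0.1018

Below the line: 32×¥1,000 (q = 32 of N = 48).
Gap ratios (z−y)/z: (1400−1000)/1400 = 0.2857 (×32).
Raised to α = 1.5: 0.15272 (×32).
Sum = 4.887063; FGT(1.5) = 4.887063 / 48 = 0.1018.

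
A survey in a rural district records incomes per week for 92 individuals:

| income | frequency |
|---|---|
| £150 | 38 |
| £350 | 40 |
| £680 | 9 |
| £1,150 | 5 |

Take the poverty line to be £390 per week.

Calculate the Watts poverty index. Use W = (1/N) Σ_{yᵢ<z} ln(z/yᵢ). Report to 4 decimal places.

0.4417

Below z: 38×£150, 40×£350 (q = 78 of N = 92).
ln(z/y) terms: ln(390/150) = 0.9555 (×38); ln(390/350) = 0.1082 (×40).
W = 40.637978 / 92 = 0.4417.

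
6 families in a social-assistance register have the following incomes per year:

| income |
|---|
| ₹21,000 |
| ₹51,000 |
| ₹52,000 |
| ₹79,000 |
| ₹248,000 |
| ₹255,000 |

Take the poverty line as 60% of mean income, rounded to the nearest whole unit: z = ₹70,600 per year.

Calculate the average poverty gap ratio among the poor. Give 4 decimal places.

0.4145

Incomes under z: ₹21,000, ₹51,000, ₹52,000 (q = 3 of N = 6).
Shortfall ratios (z−y)/z: 0.7025, 0.2776, 0.2635; sum = 1.243626.
The income-gap ratio divides by q (the poor only): 1.243626 / 3 = 0.4145.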